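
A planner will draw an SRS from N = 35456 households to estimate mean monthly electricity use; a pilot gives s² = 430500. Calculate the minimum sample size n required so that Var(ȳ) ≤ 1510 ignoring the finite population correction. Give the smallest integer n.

286

Without fpc, n₀ = s²/D = 430500/1510 = 285.0993.
Rounding up, n = 286.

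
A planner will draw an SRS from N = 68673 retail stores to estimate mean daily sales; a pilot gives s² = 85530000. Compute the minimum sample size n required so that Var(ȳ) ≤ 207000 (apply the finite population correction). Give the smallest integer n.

411

Without fpc, n₀ = s²/D = 85530000/207000 = 413.1884.
With fpc, (1 − n/N)·s²/n ≤ D requires n ≥ n₀/(1 + n₀/N) = 413.1884/(1 + 413.1884/68673) = 410.7172.
Rounding up, n = 411.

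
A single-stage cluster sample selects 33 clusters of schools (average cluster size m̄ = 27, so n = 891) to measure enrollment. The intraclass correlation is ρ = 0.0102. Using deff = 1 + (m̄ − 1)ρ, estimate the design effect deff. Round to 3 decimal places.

deff = 1 + (27 − 1)·0.0102 = 1 + 0.2652 = 1.2652.

1.265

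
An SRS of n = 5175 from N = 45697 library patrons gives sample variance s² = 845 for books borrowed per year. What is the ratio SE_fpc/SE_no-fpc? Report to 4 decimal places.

f = n/N = 5175/45697 = 0.11324595.
SE_no-fpc = √(s²/n) = 0.40408542; SE_fpc = √((1−f)s²/n) = 0.38051762.
Ratio = √(1−f) = 0.94167619.

0.9417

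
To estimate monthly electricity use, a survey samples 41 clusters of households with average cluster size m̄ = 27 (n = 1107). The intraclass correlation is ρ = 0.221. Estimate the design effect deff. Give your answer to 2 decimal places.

deff = 1 + (27 − 1)·0.221 = 1 + 5.746 = 6.746.

6.75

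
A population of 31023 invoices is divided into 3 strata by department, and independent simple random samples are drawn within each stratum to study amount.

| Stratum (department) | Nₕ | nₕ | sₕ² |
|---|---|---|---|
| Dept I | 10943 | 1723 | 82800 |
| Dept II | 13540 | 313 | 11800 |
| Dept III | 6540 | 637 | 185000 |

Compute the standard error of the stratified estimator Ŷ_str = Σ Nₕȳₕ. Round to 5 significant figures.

151040

Var(Ŷ_str) = Σₕ Nₕ²(1 − fₕ)sₕ²/nₕ.
Dept I: 10943²·(1 − 1723/10943)·82800/1723 = 4.8485556 × 10^9.
Dept II: 13540²·(1 − 313/13540)·11800/313 = 6.7517707 × 10^9.
Dept III: 6540²·(1 − 637/6540)·185000/637 = 1.1211993 × 10^10.
Sum = 2.2812319 × 10^10.
SE = √(2.2812319 × 10^10) = 151040.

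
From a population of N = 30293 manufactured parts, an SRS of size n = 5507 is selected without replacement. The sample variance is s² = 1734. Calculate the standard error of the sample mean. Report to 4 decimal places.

0.5076

Under SRS without replacement, Var(ȳ) = (1 − f)·s²/n with f = n/N = 5507/30293 = 0.18179117.
Var(ȳ) = (1 − 0.18179117)·1734/5507 = 0.81820883·0.31487198 = 0.25763103.
SE(ȳ) = √(0.25763103) = 0.5076.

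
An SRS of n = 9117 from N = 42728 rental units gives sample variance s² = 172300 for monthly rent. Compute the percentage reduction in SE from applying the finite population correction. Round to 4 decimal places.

f = n/N = 9117/42728 = 0.21337296.
SE_no-fpc = √(s²/n) = 4.3472705; SE_fpc = √((1−f)s²/n) = 3.855681.
Ratio = √(1−f) = 0.88691997. Reduction = 100·(1 − 0.88691997) = 11.3080%.

11.3080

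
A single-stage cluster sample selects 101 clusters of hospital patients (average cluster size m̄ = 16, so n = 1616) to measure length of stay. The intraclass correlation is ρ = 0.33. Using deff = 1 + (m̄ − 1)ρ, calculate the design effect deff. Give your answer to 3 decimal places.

5.950

deff = 1 + (16 − 1)·0.33 = 1 + 4.95 = 5.95.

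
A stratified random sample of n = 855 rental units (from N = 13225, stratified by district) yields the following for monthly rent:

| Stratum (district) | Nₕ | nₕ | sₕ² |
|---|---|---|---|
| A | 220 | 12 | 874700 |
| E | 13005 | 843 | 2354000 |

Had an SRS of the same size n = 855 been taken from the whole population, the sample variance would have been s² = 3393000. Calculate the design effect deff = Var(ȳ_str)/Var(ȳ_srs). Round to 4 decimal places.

Var(ȳ_str) = Σ Wₕ²(1−fₕ)sₕ²/nₕ with Wₕ = Nₕ/13225:
  A: (220/13225)²·(1−12/220)·874700/12 = 19.070959
  E: (13005/13225)²·(1−843/13005)·2354000/843 = 2525.2413
  → Var(ȳ_str) = 2544.3123.
Var(ȳ_srs) = (1 − 855/13225)·3393000/855 = 3711.8615.
deff = 2544.3123 / 3711.8615 = 0.6855.

0.6855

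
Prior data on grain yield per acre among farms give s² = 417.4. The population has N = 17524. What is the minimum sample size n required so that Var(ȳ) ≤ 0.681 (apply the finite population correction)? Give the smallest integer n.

Without fpc, n₀ = s²/D = 417.4/0.681 = 612.9222.
With fpc, (1 − n/N)·s²/n ≤ D requires n ≥ n₀/(1 + n₀/N) = 612.9222/(1 + 612.9222/17524) = 592.2090.
Rounding up, n = 593.

593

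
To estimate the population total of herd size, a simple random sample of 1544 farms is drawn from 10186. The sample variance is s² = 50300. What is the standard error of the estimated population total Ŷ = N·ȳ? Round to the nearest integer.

Var(Ŷ) = N²·Var(ȳ) = N²·(1 − n/N)·s²/n.
f = 1544/10186 = 0.15158060; Var(ȳ) = 0.84841940·50300/1544 = 27.63957.
Var(Ŷ) = 10186² · 27.63957 = 2.8677324 × 10^9.
SE(Ŷ) = √(2.8677324 × 10^9) = 53551.

53551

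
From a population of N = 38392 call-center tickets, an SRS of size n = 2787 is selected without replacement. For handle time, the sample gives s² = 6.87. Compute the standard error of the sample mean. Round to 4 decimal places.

0.0478

Under SRS without replacement, Var(ȳ) = (1 − f)·s²/n with f = n/N = 2787/38392 = 0.07259325.
Var(ȳ) = (1 − 0.07259325)·6.87/2787 = 0.92740675·0.0024650161 = 0.0022860726.
SE(ȳ) = √(0.0022860726) = 0.0478.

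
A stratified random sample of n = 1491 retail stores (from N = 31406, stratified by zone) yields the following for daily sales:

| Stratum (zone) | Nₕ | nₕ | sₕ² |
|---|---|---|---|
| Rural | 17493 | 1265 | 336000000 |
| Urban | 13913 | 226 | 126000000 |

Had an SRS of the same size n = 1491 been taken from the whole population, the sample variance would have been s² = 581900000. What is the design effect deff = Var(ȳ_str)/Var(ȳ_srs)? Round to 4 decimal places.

0.4952

Var(ȳ_str) = Σ Wₕ²(1−fₕ)sₕ²/nₕ with Wₕ = Nₕ/31406:
  Rural: (17493/31406)²·(1−1265/17493)·336000000/1265 = 76445.653
  Urban: (13913/31406)²·(1−226/13913)·126000000/226 = 107638.07
  → Var(ȳ_str) = 184083.72.
Var(ȳ_srs) = (1 − 1491/31406)·581900000/1491 = 371746.68.
deff = 184083.72 / 371746.68 = 0.4952.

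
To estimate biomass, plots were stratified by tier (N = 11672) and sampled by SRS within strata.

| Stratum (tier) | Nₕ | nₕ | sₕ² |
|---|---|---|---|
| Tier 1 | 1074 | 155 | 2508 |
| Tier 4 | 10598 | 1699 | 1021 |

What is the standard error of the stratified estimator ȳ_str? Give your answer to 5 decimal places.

Var(ȳ_str) = Σₕ Wₕ²(1 − fₕ)sₕ²/nₕ with Wₕ = Nₕ/N, N = 11672.
Tier 1: Wₕ = 0.09201508; term = 0.09201508²·(1 − 0.14432030)·2508/155 = 0.1172263.
Tier 4: Wₕ = 0.90798492; term = 0.90798492²·(1 − 0.16031327)·1021/1699 = 0.41601302.
Sum = 0.53323932.
SE = √(0.53323932) = 0.73023.

0.73023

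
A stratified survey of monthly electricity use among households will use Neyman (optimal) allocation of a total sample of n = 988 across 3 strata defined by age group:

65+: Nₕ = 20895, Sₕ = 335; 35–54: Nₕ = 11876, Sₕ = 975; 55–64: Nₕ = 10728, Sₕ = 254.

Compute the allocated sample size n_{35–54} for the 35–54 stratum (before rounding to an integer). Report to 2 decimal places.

Neyman allocation: nₕ = n·NₕSₕ / Σⱼ NⱼSⱼ.
Σ NⱼSⱼ = 20895·335 + 11876·975 + 10728·254 = 2.1303837 × 10^7.
n_{35–54} = 988·11876·975 / (2.1303837 × 10^7) = 537.00.

537.00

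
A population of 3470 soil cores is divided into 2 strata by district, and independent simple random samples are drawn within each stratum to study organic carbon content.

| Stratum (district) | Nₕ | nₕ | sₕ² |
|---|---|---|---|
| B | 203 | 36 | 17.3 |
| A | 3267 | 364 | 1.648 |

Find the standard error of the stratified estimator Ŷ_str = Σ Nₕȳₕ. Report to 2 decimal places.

Var(Ŷ_str) = Σₕ Nₕ²(1 − fₕ)sₕ²/nₕ.
B: 203²·(1 − 36/203)·17.3/36 = 16291.314.
A: 3267²·(1 − 364/3267)·1.648/364 = 42939.007.
Sum = 59230.321.
SE = √(59230.321) = 243.37.

243.37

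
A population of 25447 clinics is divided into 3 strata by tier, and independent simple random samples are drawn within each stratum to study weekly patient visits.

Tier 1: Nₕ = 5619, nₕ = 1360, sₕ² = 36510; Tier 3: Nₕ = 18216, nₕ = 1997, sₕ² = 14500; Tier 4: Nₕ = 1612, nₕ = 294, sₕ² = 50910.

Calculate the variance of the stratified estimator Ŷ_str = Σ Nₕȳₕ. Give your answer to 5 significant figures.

3.1556 × 10^9

Var(Ŷ_str) = Σₕ Nₕ²(1 − fₕ)sₕ²/nₕ.
Tier 1: 5619²·(1 − 1360/5619)·36510/1360 = 6.4245039 × 10^8.
Tier 3: 18216²·(1 − 1997/18216)·14500/1997 = 2.1451962 × 10^9.
Tier 4: 1612²·(1 − 294/1612)·50910/294 = 3.6790544 × 10^8.
Sum = 3.155552 × 10^9.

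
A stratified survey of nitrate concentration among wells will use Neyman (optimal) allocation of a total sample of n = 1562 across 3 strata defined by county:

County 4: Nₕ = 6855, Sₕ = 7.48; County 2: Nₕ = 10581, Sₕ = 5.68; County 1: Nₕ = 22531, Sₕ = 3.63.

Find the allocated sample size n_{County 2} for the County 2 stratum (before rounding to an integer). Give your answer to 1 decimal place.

Neyman allocation: nₕ = n·NₕSₕ / Σⱼ NⱼSⱼ.
Σ NⱼSⱼ = 6855·7.48 + 10581·5.68 + 22531·3.63 = 193163.01.
n_{County 2} = 1562·10581·5.68 / 193163.01 = 486.0.

486.0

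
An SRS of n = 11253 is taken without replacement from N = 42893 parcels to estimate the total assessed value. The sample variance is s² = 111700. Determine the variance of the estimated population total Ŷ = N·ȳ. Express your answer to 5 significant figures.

Var(Ŷ) = N²·Var(ȳ) = N²·(1 − n/N)·s²/n.
f = 11253/42893 = 0.26235050; Var(ȳ) = 0.73764950·111700/11253 = 7.3220874.
Var(Ŷ) = 42893² · 7.3220874 = 1.3471246 × 10^10.

1.3471 × 10^10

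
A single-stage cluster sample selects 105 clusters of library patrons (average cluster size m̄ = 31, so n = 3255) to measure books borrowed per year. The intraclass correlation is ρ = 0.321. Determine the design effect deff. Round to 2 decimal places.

10.63

deff = 1 + (31 − 1)·0.321 = 1 + 9.63 = 10.63.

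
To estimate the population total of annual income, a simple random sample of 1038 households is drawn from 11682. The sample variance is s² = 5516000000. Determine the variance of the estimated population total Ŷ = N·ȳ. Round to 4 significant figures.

6.608 × 10^14

Var(Ŷ) = N²·Var(ȳ) = N²·(1 − n/N)·s²/n.
f = 1038/11682 = 0.08885465; Var(ȳ) = 0.91114535·5516000000/1038 = 4.8418861 × 10^6.
Var(Ŷ) = 11682² · (4.8418861 × 10^6) = 6.6076795 × 10^14.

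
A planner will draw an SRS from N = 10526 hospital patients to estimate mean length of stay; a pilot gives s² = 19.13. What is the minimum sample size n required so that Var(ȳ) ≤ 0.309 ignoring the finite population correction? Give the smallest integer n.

62

Without fpc, n₀ = s²/D = 19.13/0.309 = 61.9094.
Rounding up, n = 62.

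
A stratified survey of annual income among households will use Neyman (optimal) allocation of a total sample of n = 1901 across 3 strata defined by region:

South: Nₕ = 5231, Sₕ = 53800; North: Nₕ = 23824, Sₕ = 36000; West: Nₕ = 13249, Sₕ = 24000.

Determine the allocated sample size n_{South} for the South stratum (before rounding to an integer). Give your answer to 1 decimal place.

Neyman allocation: nₕ = n·NₕSₕ / Σⱼ NⱼSⱼ.
Σ NⱼSⱼ = 5231·53800 + 23824·36000 + 13249·24000 = 1.4570678 × 10^9.
n_{South} = 1901·5231·53800 / (1.4570678 × 10^9) = 367.2.

367.2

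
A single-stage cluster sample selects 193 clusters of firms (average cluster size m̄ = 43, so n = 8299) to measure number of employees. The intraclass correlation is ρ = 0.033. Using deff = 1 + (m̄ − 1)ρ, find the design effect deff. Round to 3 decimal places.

2.386

deff = 1 + (43 − 1)·0.033 = 1 + 1.386 = 2.386.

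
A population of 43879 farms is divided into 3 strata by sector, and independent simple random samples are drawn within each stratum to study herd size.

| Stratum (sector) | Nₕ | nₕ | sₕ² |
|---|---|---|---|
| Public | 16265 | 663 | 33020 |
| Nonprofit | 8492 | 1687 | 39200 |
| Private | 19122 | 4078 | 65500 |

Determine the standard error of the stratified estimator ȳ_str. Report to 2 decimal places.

3.11

Var(ȳ_str) = Σₕ Wₕ²(1 − fₕ)sₕ²/nₕ with Wₕ = Nₕ/N, N = 43879.
Public: Wₕ = 0.37067846; term = 0.37067846²·(1 − 0.04076237)·33020/663 = 6.5642398.
Nonprofit: Wₕ = 0.19353221; term = 0.19353221²·(1 − 0.19865756)·39200/1687 = 0.69742202.
Private: Wₕ = 0.43578933; term = 0.43578933²·(1 − 0.21326221)·65500/4078 = 2.3998123.
Sum = 9.6614741.
SE = √(9.6614741) = 3.11.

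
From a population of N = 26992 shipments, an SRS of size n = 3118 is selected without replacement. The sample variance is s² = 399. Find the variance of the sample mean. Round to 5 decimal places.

0.11318

Under SRS without replacement, Var(ȳ) = (1 − f)·s²/n with f = n/N = 3118/26992 = 0.11551571.
Var(ȳ) = (1 − 0.11551571)·399/3118 = 0.88448429·0.12796665 = 0.11318449.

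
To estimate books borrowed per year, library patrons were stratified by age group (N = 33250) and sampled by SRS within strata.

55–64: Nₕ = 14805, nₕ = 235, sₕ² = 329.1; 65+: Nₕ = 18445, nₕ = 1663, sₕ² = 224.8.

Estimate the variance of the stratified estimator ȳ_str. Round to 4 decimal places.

Var(ȳ_str) = Σₕ Wₕ²(1 − fₕ)sₕ²/nₕ with Wₕ = Nₕ/N, N = 33250.
55–64: Wₕ = 0.44526316; term = 0.44526316²·(1 − 0.01587302)·329.1/235 = 0.27324026.
65+: Wₕ = 0.55473684; term = 0.55473684²·(1 − 0.09015993)·224.8/1663 = 0.037848017.
Sum = 0.31108828.

0.3111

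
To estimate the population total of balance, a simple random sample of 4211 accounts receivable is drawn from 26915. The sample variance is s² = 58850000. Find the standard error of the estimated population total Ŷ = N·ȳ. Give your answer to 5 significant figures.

Var(Ŷ) = N²·Var(ȳ) = N²·(1 − n/N)·s²/n.
f = 4211/26915 = 0.15645551; Var(ȳ) = 0.84354449·58850000/4211 = 11788.79.
Var(Ŷ) = 26915² · 11788.79 = 8.5400025 × 10^12.
SE(Ŷ) = √(8.5400025 × 10^12) = 2.9223 × 10^6.

2.9223 × 10^6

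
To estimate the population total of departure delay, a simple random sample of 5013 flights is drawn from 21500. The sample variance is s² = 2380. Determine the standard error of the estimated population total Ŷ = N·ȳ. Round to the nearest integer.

12973

Var(Ŷ) = N²·Var(ȳ) = N²·(1 − n/N)·s²/n.
f = 5013/21500 = 0.23316279; Var(ȳ) = 0.76683721·2380/5013 = 0.36406793.
Var(Ŷ) = 21500² · 0.36406793 = 1.682904 × 10^8.
SE(Ŷ) = √(1.682904 × 10^8) = 12973.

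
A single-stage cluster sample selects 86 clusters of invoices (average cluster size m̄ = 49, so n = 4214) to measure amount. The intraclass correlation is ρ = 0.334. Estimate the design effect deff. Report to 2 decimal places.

deff = 1 + (49 − 1)·0.334 = 1 + 16.032 = 17.032.

17.03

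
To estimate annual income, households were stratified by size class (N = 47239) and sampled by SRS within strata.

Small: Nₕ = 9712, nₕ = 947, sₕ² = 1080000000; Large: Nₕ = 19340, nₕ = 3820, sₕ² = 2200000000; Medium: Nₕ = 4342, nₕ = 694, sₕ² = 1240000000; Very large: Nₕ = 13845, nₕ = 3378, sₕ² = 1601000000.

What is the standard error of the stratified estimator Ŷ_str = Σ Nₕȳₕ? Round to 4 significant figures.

1.916 × 10^7

Var(Ŷ_str) = Σₕ Nₕ²(1 − fₕ)sₕ²/nₕ.
Small: 9712²·(1 − 947/9712)·1080000000/947 = 9.7081029 × 10^13.
Large: 19340²·(1 − 3820/19340)·2200000000/3820 = 1.7286517 × 10^14.
Medium: 4342²·(1 − 694/4342)·1240000000/694 = 2.8301331 × 10^13.
Very large: 13845²·(1 − 3378/13845)·1601000000/3378 = 6.8682623 × 10^13.
Sum = 3.6693015 × 10^14.
SE = √(3.6693015 × 10^14) = 1.916 × 10^7.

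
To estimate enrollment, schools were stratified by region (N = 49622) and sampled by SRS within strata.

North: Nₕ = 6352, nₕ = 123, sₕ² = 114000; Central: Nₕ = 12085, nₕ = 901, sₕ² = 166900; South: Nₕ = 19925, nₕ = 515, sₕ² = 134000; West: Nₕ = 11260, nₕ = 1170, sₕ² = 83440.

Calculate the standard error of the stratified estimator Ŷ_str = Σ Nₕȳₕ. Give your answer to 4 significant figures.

412800

Var(Ŷ_str) = Σₕ Nₕ²(1 − fₕ)sₕ²/nₕ.
North: 6352²·(1 − 123/6352)·114000/123 = 3.667149 × 10^10.
Central: 12085²·(1 − 901/12085)·166900/901 = 2.50366 × 10^10.
South: 19925²·(1 − 515/19925)·134000/515 = 1.006286 × 10^11.
West: 11260²·(1 − 1170/11260)·83440/1170 = 8.1024804 × 10^9.
Sum = 1.7043917 × 10^11.
SE = √(1.7043917 × 10^11) = 412800.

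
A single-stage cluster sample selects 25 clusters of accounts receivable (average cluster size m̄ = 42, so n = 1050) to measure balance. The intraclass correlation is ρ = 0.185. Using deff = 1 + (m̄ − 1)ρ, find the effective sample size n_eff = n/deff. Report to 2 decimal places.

122.31

deff = 1 + (42 − 1)·0.185 = 1 + 7.585 = 8.585.
n_eff = 1050 / 8.585 = 122.31.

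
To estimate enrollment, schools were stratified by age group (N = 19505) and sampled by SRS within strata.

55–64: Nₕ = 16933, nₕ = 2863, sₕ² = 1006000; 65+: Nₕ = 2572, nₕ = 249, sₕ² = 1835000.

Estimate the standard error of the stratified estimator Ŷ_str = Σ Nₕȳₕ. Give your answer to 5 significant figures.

Var(Ŷ_str) = Σₕ Nₕ²(1 − fₕ)sₕ²/nₕ.
55–64: 16933²·(1 − 2863/16933)·1006000/2863 = 8.3715262 × 10^10.
65+: 2572²·(1 − 249/2572)·1835000/249 = 4.4030832 × 10^10.
Sum = 1.2774609 × 10^11.
SE = √(1.2774609 × 10^11) = 357420.

357420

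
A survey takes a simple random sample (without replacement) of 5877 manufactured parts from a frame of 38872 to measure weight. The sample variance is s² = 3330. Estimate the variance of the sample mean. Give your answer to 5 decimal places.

Under SRS without replacement, Var(ȳ) = (1 − f)·s²/n with f = n/N = 5877/38872 = 0.15118852.
Var(ȳ) = (1 − 0.15118852)·3330/5877 = 0.84881148·0.56661562 = 0.48094985.

0.48095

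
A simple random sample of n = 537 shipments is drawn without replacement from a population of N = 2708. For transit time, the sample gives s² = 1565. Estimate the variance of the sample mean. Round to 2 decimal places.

Under SRS without replacement, Var(ȳ) = (1 − f)·s²/n with f = n/N = 537/2708 = 0.19830133.
Var(ȳ) = (1 − 0.19830133)·1565/537 = 0.80169867·2.9143389 = 2.3364216.

2.34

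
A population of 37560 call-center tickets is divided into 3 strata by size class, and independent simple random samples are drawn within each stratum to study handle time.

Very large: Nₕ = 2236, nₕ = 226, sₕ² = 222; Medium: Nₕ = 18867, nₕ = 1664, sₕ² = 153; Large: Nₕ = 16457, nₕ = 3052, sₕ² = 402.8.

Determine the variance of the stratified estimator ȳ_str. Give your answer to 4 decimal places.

Var(ȳ_str) = Σₕ Wₕ²(1 − fₕ)sₕ²/nₕ with Wₕ = Nₕ/N, N = 37560.
Very large: Wₕ = 0.05953142; term = 0.05953142²·(1 − 0.10107335)·222/226 = 0.0031294011.
Medium: Wₕ = 0.50231629; term = 0.50231629²·(1 − 0.08819632)·153/1664 = 0.021154072.
Large: Wₕ = 0.43815229; term = 0.43815229²·(1 − 0.18545300)·402.8/3052 = 0.020638173.
Sum = 0.044921646.

0.0449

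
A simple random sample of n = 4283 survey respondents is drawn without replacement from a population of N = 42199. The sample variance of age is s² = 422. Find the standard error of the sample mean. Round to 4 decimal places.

Under SRS without replacement, Var(ȳ) = (1 − f)·s²/n with f = n/N = 4283/42199 = 0.10149530.
Var(ȳ) = (1 − 0.10149530)·422/4283 = 0.89850470·0.098529068 = 0.088528831.
SE(ȳ) = √(0.088528831) = 0.2975.

0.2975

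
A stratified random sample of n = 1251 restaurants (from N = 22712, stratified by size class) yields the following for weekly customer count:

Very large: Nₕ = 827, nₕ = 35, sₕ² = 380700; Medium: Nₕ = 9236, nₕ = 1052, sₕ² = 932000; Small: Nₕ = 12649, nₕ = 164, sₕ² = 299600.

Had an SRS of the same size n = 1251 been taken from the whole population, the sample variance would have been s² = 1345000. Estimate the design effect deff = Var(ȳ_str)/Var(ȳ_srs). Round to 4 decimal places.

Var(ȳ_str) = Σ Wₕ²(1−fₕ)sₕ²/nₕ with Wₕ = Nₕ/22712:
  Very large: (827/22712)²·(1−35/827)·380700/35 = 13.811307
  Medium: (9236/22712)²·(1−1052/9236)·932000/1052 = 129.81921
  Small: (12649/22712)²·(1−164/12649)·299600/164 = 559.28342
  → Var(ȳ_str) = 702.91394.
Var(ȳ_srs) = (1 − 1251/22712)·1345000/1251 = 1015.9201.
deff = 702.91394 / 1015.9201 = 0.6919.

0.6919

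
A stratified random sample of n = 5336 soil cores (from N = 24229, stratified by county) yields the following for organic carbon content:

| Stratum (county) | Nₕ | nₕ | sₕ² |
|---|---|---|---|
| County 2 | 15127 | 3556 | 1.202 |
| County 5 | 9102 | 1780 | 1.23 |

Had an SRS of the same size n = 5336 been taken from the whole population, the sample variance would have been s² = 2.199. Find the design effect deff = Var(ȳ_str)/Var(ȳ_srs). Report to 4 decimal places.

0.5578

Var(ȳ_str) = Σ Wₕ²(1−fₕ)sₕ²/nₕ with Wₕ = Nₕ/24229:
  County 2: (15127/24229)²·(1−3556/15127)·1.202/3556 = 1.0078489 × 10^-4
  County 5: (9102/24229)²·(1−1780/9102)·1.23/1780 = 7.8447785 × 10^-5
  → Var(ȳ_str) = 1.7923268 × 10^-4.
Var(ȳ_srs) = (1 − 5336/24229)·2.199/5336 = 3.2134744 × 10^-4.
deff = (1.7923268 × 10^-4) / (3.2134744 × 10^-4) = 0.5578.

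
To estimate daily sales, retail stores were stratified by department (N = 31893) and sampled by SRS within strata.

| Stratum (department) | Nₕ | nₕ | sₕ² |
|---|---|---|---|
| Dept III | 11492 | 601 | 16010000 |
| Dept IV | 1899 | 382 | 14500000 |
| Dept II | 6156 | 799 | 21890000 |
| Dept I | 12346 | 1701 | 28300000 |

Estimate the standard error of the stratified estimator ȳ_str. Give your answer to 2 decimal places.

80.15

Var(ȳ_str) = Σₕ Wₕ²(1 − fₕ)sₕ²/nₕ with Wₕ = Nₕ/N, N = 31893.
Dept III: Wₕ = 0.36032985; term = 0.36032985²·(1 − 0.05229725)·16010000/601 = 3277.8531.
Dept IV: Wₕ = 0.05954285; term = 0.05954285²·(1 − 0.20115850)·14500000/382 = 107.50395.
Dept II: Wₕ = 0.19302041; term = 0.19302041²·(1 − 0.12979207)·21890000/799 = 888.23625.
Dept I: Wₕ = 0.38710689; term = 0.38710689²·(1 − 0.13777742)·28300000/1701 = 2149.628.
Sum = 6423.2213.
SE = √(6423.2213) = 80.15.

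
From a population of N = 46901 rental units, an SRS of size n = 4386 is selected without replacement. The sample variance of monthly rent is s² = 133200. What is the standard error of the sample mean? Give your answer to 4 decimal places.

5.2468

Under SRS without replacement, Var(ȳ) = (1 − f)·s²/n with f = n/N = 4386/46901 = 0.09351613.
Var(ȳ) = (1 − 0.09351613)·133200/4386 = 0.90648387·30.369357 = 27.529332.
SE(ȳ) = √(27.529332) = 5.2468.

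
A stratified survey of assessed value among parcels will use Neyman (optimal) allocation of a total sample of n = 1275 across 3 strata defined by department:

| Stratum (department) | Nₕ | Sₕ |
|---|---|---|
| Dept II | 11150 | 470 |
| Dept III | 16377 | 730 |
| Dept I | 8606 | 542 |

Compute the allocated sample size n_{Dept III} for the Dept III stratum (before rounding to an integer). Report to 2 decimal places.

Neyman allocation: nₕ = n·NₕSₕ / Σⱼ NⱼSⱼ.
Σ NⱼSⱼ = 11150·470 + 16377·730 + 8606·542 = 2.1860162 × 10^7.
n_{Dept III} = 1275·16377·730 / (2.1860162 × 10^7) = 697.29.

697.29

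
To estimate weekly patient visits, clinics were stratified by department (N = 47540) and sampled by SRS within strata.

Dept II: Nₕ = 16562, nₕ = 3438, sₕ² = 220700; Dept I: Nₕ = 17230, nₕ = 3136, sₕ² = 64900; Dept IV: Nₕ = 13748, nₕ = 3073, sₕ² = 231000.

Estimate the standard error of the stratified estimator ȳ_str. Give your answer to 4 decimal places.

3.6440

Var(ȳ_str) = Σₕ Wₕ²(1 − fₕ)sₕ²/nₕ with Wₕ = Nₕ/N, N = 47540.
Dept II: Wₕ = 0.34838031; term = 0.34838031²·(1 − 0.20758363)·220700/3438 = 6.1738647.
Dept I: Wₕ = 0.36243164; term = 0.36243164²·(1 − 0.18200813)·64900/3136 = 2.2236674.
Dept IV: Wₕ = 0.28918805; term = 0.28918805²·(1 − 0.22352342)·231000/3073 = 4.8813334.
Sum = 13.278866.
SE = √(13.278866) = 3.6440.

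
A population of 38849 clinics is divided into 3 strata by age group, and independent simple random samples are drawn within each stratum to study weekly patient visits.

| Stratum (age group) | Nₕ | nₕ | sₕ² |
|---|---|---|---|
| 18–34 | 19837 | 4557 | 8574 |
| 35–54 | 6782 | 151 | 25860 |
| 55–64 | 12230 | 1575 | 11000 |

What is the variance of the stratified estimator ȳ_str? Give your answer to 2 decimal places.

Var(ȳ_str) = Σₕ Wₕ²(1 − fₕ)sₕ²/nₕ with Wₕ = Nₕ/N, N = 38849.
18–34: Wₕ = 0.51061803; term = 0.51061803²·(1 − 0.22972224)·8574/4557 = 0.37787148.
35–54: Wₕ = 0.17457335; term = 0.17457335²·(1 − 0.02226482)·25860/151 = 5.1030368.
55–64: Wₕ = 0.31480862; term = 0.31480862²·(1 − 0.12878168)·11000/1575 = 0.60302088.
Sum = 6.0839292.

6.08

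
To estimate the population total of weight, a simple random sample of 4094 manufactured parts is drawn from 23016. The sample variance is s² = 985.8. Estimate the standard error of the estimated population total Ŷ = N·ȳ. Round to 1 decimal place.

10240.4

Var(Ŷ) = N²·Var(ȳ) = N²·(1 − n/N)·s²/n.
f = 4094/23016 = 0.17787626; Var(ȳ) = 0.82212374·985.8/4094 = 0.19796033.
Var(Ŷ) = 23016² · 0.19796033 = 1.0486676 × 10^8.
SE(Ŷ) = √(1.0486676 × 10^8) = 10240.4.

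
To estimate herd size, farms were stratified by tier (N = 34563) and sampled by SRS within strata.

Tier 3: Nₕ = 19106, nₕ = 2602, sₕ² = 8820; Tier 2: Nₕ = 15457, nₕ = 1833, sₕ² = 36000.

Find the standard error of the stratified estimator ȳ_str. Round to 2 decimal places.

Var(ȳ_str) = Σₕ Wₕ²(1 − fₕ)sₕ²/nₕ with Wₕ = Nₕ/N, N = 34563.
Tier 3: Wₕ = 0.55278766; term = 0.55278766²·(1 − 0.13618759)·8820/2602 = 0.89474116.
Tier 2: Wₕ = 0.44721234; term = 0.44721234²·(1 − 0.11858705)·36000/1833 = 3.462159.
Sum = 4.3569002.
SE = √(4.3569002) = 2.09.

2.09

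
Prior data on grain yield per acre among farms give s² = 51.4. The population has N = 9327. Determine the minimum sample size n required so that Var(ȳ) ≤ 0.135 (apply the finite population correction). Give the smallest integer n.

366

Without fpc, n₀ = s²/D = 51.4/0.135 = 380.7407.
With fpc, (1 − n/N)·s²/n ≤ D requires n ≥ n₀/(1 + n₀/N) = 380.7407/(1 + 380.7407/9327) = 365.8079.
Rounding up, n = 366.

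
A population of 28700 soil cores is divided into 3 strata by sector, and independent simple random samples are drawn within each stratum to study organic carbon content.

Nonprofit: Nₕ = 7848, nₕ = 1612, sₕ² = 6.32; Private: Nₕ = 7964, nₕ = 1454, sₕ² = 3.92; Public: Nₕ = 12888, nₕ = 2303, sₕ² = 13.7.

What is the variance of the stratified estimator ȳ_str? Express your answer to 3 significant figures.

0.00139

Var(ȳ_str) = Σₕ Wₕ²(1 − fₕ)sₕ²/nₕ with Wₕ = Nₕ/N, N = 28700.
Nonprofit: Wₕ = 0.27344948; term = 0.27344948²·(1 − 0.20540265)·6.32/1612 = 2.3294498 × 10^-4.
Private: Wₕ = 0.27749129; term = 0.27749129²·(1 − 0.18257157)·3.92/1454 = 1.6969541 × 10^-4.
Public: Wₕ = 0.44905923; term = 0.44905923²·(1 − 0.17869336)·13.7/2303 = 9.8523363 × 10^-4.
Sum = 0.001387874.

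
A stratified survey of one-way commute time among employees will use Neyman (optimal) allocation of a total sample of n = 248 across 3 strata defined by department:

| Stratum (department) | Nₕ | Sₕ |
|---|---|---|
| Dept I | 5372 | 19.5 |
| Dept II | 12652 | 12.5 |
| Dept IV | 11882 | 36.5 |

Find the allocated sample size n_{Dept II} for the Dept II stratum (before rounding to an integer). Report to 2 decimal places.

56.30

Neyman allocation: nₕ = n·NₕSₕ / Σⱼ NⱼSⱼ.
Σ NⱼSⱼ = 5372·19.5 + 12652·12.5 + 11882·36.5 = 696597.
n_{Dept II} = 248·12652·12.5 / 696597 = 56.30.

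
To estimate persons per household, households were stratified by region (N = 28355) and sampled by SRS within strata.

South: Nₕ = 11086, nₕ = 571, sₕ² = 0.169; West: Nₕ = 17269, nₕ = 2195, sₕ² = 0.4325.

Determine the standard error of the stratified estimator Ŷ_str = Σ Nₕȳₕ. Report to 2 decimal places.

292.90

Var(Ŷ_str) = Σₕ Nₕ²(1 − fₕ)sₕ²/nₕ.
South: 11086²·(1 − 571/11086)·0.169/571 = 34501.243.
West: 17269²·(1 − 2195/17269)·0.4325/2195 = 51291.723.
Sum = 85792.966.
SE = √(85792.966) = 292.90.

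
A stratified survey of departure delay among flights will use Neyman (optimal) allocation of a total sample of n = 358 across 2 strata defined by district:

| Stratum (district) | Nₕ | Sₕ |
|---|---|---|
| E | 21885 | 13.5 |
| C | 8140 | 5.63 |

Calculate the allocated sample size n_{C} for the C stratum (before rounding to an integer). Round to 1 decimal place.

Neyman allocation: nₕ = n·NₕSₕ / Σⱼ NⱼSⱼ.
Σ NⱼSⱼ = 21885·13.5 + 8140·5.63 = 341275.7.
n_{C} = 358·8140·5.63 / 341275.7 = 48.1.

48.1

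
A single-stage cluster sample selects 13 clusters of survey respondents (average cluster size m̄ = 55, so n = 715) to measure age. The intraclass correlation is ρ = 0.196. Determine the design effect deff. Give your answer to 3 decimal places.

11.584

deff = 1 + (55 − 1)·0.196 = 1 + 10.584 = 11.584.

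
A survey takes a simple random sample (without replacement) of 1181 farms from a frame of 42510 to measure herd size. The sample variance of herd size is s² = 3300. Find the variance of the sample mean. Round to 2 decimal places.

Under SRS without replacement, Var(ȳ) = (1 − f)·s²/n with f = n/N = 1181/42510 = 0.02778170.
Var(ȳ) = (1 − 0.02778170)·3300/1181 = 0.97221830·2.7942422 = 2.7166134.

2.72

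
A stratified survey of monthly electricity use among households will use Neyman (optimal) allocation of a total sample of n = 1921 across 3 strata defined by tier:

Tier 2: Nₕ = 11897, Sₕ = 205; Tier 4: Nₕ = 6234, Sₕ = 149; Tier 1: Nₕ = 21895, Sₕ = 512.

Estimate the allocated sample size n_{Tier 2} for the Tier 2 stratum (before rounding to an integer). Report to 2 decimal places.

Neyman allocation: nₕ = n·NₕSₕ / Σⱼ NⱼSⱼ.
Σ NⱼSⱼ = 11897·205 + 6234·149 + 21895·512 = 1.4577991 × 10^7.
n_{Tier 2} = 1921·11897·205 / (1.4577991 × 10^7) = 321.38.

321.38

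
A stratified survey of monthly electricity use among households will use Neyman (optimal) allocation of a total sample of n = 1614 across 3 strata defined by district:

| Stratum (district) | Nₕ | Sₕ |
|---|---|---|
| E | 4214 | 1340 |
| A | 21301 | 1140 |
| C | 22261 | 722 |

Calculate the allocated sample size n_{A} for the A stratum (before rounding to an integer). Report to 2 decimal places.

851.98

Neyman allocation: nₕ = n·NₕSₕ / Σⱼ NⱼSⱼ.
Σ NⱼSⱼ = 4214·1340 + 21301·1140 + 22261·722 = 4.6002342 × 10^7.
n_{A} = 1614·21301·1140 / (4.6002342 × 10^7) = 851.98.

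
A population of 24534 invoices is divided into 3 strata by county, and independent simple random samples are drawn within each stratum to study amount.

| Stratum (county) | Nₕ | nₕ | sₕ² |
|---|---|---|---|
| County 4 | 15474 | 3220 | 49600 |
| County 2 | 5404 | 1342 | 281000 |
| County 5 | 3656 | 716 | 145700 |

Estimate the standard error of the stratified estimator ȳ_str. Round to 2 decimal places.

Var(ȳ_str) = Σₕ Wₕ²(1 − fₕ)sₕ²/nₕ with Wₕ = Nₕ/N, N = 24534.
County 4: Wₕ = 0.63071656; term = 0.63071656²·(1 − 0.20809099)·49600/3220 = 4.8525448.
County 2: Wₕ = 0.22026575; term = 0.22026575²·(1 − 0.24833457)·281000/1342 = 7.6361129.
County 5: Wₕ = 0.14901769; term = 0.14901769²·(1 − 0.19584245)·145700/716 = 3.6338193.
Sum = 16.122477.
SE = √(16.122477) = 4.02.

4.02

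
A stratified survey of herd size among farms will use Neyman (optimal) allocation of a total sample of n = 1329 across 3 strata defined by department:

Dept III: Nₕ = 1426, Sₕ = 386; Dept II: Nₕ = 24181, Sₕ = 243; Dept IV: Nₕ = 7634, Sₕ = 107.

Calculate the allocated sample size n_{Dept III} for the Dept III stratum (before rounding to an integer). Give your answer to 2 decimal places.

Neyman allocation: nₕ = n·NₕSₕ / Σⱼ NⱼSⱼ.
Σ NⱼSⱼ = 1426·386 + 24181·243 + 7634·107 = 7.243257 × 10^6.
n_{Dept III} = 1329·1426·386 / (7.243257 × 10^6) = 100.99.

100.99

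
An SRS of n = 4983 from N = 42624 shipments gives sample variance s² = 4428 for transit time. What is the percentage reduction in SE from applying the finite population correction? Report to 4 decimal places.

f = n/N = 4983/42624 = 0.11690597.
SE_no-fpc = √(s²/n) = 0.94266713; SE_fpc = √((1−f)s²/n) = 0.88585336.
Ratio = √(1−f) = 0.93973083. Reduction = 100·(1 − 0.93973083) = 6.0269%.

6.0269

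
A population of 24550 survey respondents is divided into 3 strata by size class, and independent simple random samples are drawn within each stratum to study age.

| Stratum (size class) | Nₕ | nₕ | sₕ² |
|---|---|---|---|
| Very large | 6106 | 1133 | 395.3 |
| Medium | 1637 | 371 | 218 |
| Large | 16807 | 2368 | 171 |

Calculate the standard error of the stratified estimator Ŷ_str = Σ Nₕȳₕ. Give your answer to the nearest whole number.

5416

Var(Ŷ_str) = Σₕ Nₕ²(1 − fₕ)sₕ²/nₕ.
Very large: 6106²·(1 − 1133/6106)·395.3/1133 = 1.0594297 × 10^7.
Medium: 1637²·(1 − 371/1637)·218/371 = 1.2177692 × 10^6.
Large: 16807²·(1 − 2368/16807)·171/2368 = 1.7524342 × 10^7.
Sum = 2.9336408 × 10^7.
SE = √(2.9336408 × 10^7) = 5416.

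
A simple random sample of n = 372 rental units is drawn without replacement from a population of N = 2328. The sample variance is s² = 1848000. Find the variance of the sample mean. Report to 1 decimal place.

Under SRS without replacement, Var(ȳ) = (1 − f)·s²/n with f = n/N = 372/2328 = 0.15979381.
Var(ȳ) = (1 − 0.15979381)·1848000/372 = 0.84020619·4967.7419 = 4173.9275.

4173.9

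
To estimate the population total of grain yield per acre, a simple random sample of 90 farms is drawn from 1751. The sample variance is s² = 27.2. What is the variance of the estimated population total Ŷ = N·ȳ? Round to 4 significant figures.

879000

Var(Ŷ) = N²·Var(ȳ) = N²·(1 − n/N)·s²/n.
f = 90/1751 = 0.05139920; Var(ȳ) = 0.94860080·27.2/90 = 0.28668824.
Var(Ŷ) = 1751² · 0.28668824 = 878986.43.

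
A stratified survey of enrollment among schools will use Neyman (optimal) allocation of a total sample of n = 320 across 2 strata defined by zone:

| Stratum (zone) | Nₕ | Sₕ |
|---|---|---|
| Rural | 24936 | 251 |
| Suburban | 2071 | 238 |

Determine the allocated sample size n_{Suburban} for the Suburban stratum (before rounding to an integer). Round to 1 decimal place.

Neyman allocation: nₕ = n·NₕSₕ / Σⱼ NⱼSⱼ.
Σ NⱼSⱼ = 24936·251 + 2071·238 = 6.751834 × 10^6.
n_{Suburban} = 320·2071·238 / (6.751834 × 10^6) = 23.4.

23.4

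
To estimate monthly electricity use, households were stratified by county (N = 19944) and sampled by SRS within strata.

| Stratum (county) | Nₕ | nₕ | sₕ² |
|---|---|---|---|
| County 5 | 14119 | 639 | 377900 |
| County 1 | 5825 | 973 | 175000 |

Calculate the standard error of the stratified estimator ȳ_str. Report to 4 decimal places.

17.1975

Var(ȳ_str) = Σₕ Wₕ²(1 − fₕ)sₕ²/nₕ with Wₕ = Nₕ/N, N = 19944.
County 5: Wₕ = 0.70793221; term = 0.70793221²·(1 − 0.04525816)·377900/639 = 282.97322.
County 1: Wₕ = 0.29206779; term = 0.29206779²·(1 − 0.16703863)·175000/973 = 12.779604.
Sum = 295.75282.
SE = √(295.75282) = 17.1975.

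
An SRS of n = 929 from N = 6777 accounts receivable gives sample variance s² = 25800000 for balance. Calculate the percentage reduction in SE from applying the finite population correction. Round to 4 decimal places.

7.1066

f = n/N = 929/6777 = 0.13708130.
SE_no-fpc = √(s²/n) = 166.64873; SE_fpc = √((1−f)s²/n) = 154.8057.
Ratio = √(1−f) = 0.92893417. Reduction = 100·(1 − 0.92893417) = 7.1066%.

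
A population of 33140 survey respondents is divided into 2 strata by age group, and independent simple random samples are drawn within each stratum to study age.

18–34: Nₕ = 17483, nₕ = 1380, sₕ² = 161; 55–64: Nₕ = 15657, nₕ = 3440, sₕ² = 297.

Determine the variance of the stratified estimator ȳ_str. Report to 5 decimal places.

0.04494

Var(ȳ_str) = Σₕ Wₕ²(1 − fₕ)sₕ²/nₕ with Wₕ = Nₕ/N, N = 33140.
18–34: Wₕ = 0.52754979; term = 0.52754979²·(1 − 0.07893382)·161/1380 = 0.029906427.
55–64: Wₕ = 0.47245021; term = 0.47245021²·(1 − 0.21971003)·297/3440 = 0.01503717.
Sum = 0.044943597.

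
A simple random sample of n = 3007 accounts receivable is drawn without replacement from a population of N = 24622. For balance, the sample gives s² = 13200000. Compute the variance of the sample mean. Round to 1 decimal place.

Under SRS without replacement, Var(ȳ) = (1 − f)·s²/n with f = n/N = 3007/24622 = 0.12212655.
Var(ȳ) = (1 − 0.12212655)·13200000/3007 = 0.87787345·4389.7572 = 3853.6513.

3853.7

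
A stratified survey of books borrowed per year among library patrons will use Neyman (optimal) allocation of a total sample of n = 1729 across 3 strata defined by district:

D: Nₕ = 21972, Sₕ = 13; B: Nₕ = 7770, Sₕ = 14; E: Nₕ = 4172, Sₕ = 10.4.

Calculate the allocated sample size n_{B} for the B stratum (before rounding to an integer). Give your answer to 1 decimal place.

Neyman allocation: nₕ = n·NₕSₕ / Σⱼ NⱼSⱼ.
Σ NⱼSⱼ = 21972·13 + 7770·14 + 4172·10.4 = 437804.8.
n_{B} = 1729·7770·14 / 437804.8 = 429.6.

429.6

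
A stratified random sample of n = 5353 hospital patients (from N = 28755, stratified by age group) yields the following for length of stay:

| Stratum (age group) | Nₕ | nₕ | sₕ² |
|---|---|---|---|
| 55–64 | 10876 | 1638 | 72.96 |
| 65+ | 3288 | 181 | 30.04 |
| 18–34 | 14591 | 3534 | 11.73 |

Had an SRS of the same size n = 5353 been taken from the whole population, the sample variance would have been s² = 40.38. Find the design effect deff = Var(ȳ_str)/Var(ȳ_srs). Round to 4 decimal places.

1.3211

Var(ȳ_str) = Σ Wₕ²(1−fₕ)sₕ²/nₕ with Wₕ = Nₕ/28755:
  55–64: (10876/28755)²·(1−1638/10876)·72.96/1638 = 0.0054124181
  65+: (3288/28755)²·(1−181/3288)·30.04/181 = 0.0020505373
  18–34: (14591/28755)²·(1−3534/14591)·11.73/3534 = 6.476302 × 10^-4
  → Var(ȳ_str) = 0.0081105856.
Var(ȳ_srs) = (1 − 5353/28755)·40.38/5353 = 0.0061391561.
deff = 0.0081105856 / 0.0061391561 = 1.3211.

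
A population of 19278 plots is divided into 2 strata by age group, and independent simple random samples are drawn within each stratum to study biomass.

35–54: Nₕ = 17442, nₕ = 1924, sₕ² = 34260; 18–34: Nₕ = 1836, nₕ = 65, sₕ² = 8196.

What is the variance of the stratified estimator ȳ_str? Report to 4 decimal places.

Var(ȳ_str) = Σₕ Wₕ²(1 − fₕ)sₕ²/nₕ with Wₕ = Nₕ/N, N = 19278.
35–54: Wₕ = 0.90476190; term = 0.90476190²·(1 − 0.11030845)·34260/1924 = 12.968519.
18–34: Wₕ = 0.09523810; term = 0.09523810²·(1 − 0.03540305)·8196/65 = 1.1032041.
Sum = 14.071723.

14.0717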